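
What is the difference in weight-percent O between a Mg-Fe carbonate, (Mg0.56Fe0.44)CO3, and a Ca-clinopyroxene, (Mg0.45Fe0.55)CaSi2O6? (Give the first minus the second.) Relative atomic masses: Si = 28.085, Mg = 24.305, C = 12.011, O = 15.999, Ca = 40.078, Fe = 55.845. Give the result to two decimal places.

7.84 percentage points

O in (Mg0.56Fe0.44)CO3: molar mass 98.191 g/mol; 3×15.999 = 47.997 g → 48.88 wt%.
O in (Mg0.45Fe0.55)CaSi2O6: molar mass 233.894 g/mol; 6×15.999 = 95.994 g → 41.04 wt%.
Difference = 48.88 − 41.04 = 7.84 percentage points.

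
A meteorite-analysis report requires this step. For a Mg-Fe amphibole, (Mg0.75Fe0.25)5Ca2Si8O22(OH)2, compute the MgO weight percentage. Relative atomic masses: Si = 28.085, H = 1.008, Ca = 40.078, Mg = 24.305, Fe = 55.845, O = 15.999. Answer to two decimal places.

Molar mass of (Mg0.75Fe0.25)5Ca2Si8O22(OH)2 = 3.75×24.305 + 1.25×55.845 + 2×40.078 + 8×28.085 + 24×15.999 + 2×1.008 = 851.778 g/mol.
Each formula unit contains 3.75 Mg, equivalent to 3.75/1 = 3.7500 mol MgO.
M(MgO) = 1×24.305 + 1×15.999 = 40.304 g/mol.
Mass of MgO per formula unit = 3.7500 × 40.304 = 151.140 g.
MgO wt% = 151.140 / 851.778 × 100 = 17.74%.

17.74 wt%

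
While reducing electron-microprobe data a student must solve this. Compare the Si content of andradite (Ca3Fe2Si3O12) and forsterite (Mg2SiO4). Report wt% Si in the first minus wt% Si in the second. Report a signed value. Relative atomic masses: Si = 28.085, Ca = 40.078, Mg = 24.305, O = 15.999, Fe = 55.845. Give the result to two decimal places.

-3.38 percentage points

M(Ca3Fe2Si3O12) = 508.167 g/mol, so wt% Si = 84.255/508.167 × 100 = 16.58%.
M(Mg2SiO4) = 140.691 g/mol, so wt% Si = 28.085/140.691 × 100 = 19.96%.
16.58 − 19.96 = -3.38 pp.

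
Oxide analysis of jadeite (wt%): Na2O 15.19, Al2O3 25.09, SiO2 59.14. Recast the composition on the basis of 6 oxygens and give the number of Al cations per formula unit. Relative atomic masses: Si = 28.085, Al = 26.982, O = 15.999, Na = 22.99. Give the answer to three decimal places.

Na2O (M=61.979): mol = 0.24508; Na = 0.49016, O = 0.24508.
Al2O3 (M=101.961): mol = 0.24607; Al = 0.49214, O = 0.73821.
SiO2 (M=60.083): mol = 0.98431; Si = 0.98431, O = 1.96862.
ΣO = 2.95191; factor = 6/ΣO = 2.03258.
Al apfu = 0.49214 × 2.03258 = 1.000.

1.000 Al apfu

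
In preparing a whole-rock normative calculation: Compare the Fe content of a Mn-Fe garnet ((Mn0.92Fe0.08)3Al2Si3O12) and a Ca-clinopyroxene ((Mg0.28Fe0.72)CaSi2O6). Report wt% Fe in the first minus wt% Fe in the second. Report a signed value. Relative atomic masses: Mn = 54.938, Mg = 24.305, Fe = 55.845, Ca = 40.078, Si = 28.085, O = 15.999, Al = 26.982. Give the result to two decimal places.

-14.10 percentage points

First mineral: 13.403 g Fe in 495.239 g formula = 2.71 wt% Fe.
Second mineral: 40.208 g Fe in 239.256 g formula = 16.81 wt% Fe.
2.71% − 16.81% gives a difference of -14.10 percentage points.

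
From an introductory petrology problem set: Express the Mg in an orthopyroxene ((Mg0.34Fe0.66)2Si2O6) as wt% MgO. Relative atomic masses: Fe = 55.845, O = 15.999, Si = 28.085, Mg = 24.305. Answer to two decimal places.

11.31 wt%

Molar mass of (Mg0.34Fe0.66)2Si2O6 = 0.68×24.305 + 1.32×55.845 + 2×28.085 + 6×15.999 = 242.407 g/mol.
Each formula unit contains 0.68 Mg, equivalent to 0.68/1 = 0.6800 mol MgO.
M(MgO) = 1×24.305 + 1×15.999 = 40.304 g/mol.
Mass of MgO per formula unit = 0.6800 × 40.304 = 27.407 g.
MgO wt% = 27.407 / 242.407 × 100 = 11.31%.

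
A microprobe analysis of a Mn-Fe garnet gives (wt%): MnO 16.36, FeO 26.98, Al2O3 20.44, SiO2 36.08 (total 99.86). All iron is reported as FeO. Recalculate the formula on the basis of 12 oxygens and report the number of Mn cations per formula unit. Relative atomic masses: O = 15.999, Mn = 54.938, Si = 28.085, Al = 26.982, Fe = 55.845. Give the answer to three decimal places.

16.36 wt% MnO ÷ 70.937 g/mol = 0.23063 mol, giving 0.23063 Mn and 0.23063 O.
26.98 wt% FeO ÷ 71.844 g/mol = 0.37554 mol, giving 0.37554 Fe and 0.37554 O.
20.44 wt% Al2O3 ÷ 101.961 g/mol = 0.20047 mol, giving 0.40094 Al and 0.60141 O.
36.08 wt% SiO2 ÷ 60.083 g/mol = 0.60050 mol, giving 0.60050 Si and 1.20100 O.
Oxygen sums to 2.40858; scaling by 12/2.40858 = 4.98219 puts the formula on 12 O.
Mn: 0.23063 × 4.98219 = 1.149 atoms per formula unit.

1.149 Mn apfu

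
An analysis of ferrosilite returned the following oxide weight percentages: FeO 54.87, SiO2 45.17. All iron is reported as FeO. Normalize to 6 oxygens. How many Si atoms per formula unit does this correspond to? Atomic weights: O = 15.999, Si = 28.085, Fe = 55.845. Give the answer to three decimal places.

1.989 Si apfu

54.87 wt% FeO ÷ 71.844 g/mol = 0.76374 mol, giving 0.76374 Fe and 0.76374 O.
45.17 wt% SiO2 ÷ 60.083 g/mol = 0.75179 mol, giving 0.75179 Si and 1.50358 O.
Oxygen sums to 2.26732; scaling by 6/2.26732 = 2.64630 puts the formula on 6 O.
Si: 0.75179 × 2.64630 = 1.989 atoms per formula unit.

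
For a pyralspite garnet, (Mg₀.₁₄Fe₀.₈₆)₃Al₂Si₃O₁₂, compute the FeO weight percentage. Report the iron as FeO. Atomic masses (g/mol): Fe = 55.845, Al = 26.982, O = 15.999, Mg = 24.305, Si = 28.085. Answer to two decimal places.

Formula mass = 484.495 g/mol.
2.58 Fe → 2.5800 mol FeO per formula unit; M(FeO) = 71.844, so FeO mass = 185.358 g.
185.358/484.495 × 100 = 38.26 wt%.

38.26 wt%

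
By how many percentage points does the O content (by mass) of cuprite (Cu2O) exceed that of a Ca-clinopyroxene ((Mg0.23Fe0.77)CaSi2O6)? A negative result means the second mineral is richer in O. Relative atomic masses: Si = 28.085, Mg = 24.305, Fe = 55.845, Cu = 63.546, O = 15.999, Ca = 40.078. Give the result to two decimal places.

First mineral: 15.999 g O in 143.091 g formula = 11.18 wt% O.
Second mineral: 95.994 g O in 240.833 g formula = 39.86 wt% O.
11.18% − 39.86% gives a difference of -28.68 percentage points.

-28.68 percentage points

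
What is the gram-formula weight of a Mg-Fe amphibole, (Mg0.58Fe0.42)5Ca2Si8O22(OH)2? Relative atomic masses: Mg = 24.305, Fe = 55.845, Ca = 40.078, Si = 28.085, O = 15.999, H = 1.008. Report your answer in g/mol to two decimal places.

878.59 g/mol

M = 2.90*24.305 + 2.10*55.845 + 2*40.078 + 8*28.085 + 24*15.999 + 2*1.008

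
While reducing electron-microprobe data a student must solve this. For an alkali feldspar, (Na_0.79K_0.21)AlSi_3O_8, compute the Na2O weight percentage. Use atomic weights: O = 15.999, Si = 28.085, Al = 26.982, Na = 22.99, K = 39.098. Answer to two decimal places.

9.22 wt%

M((Na_0.79K_0.21)AlSi_3O_8) = 265.602 g/mol; M(Na2O) = 61.979 g/mol.
Moles Na2O per formula unit = 0.79 Na ÷ 2 = 0.3950.
Na2O fraction = (0.3950 × 61.979) / 265.602 = 24.482/265.602 = 0.0922.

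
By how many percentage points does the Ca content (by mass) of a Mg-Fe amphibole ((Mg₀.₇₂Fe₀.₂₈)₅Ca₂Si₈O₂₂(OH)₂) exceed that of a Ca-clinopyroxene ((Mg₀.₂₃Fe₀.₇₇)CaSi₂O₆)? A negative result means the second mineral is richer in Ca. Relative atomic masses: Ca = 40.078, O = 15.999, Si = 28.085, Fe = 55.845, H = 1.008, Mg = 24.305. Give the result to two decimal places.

First mineral: 80.156 g Ca in 856.509 g formula = 9.36 wt% Ca.
Second mineral: 40.078 g Ca in 240.833 g formula = 16.64 wt% Ca.
9.36% − 16.64% gives a difference of -7.28 percentage points.

-7.28 percentage points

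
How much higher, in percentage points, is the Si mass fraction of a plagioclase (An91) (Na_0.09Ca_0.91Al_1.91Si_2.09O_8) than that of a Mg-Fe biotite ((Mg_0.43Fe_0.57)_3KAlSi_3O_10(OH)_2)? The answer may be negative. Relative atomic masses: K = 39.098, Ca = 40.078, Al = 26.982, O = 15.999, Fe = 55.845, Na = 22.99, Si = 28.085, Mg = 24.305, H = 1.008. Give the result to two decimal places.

3.33 percentage points

M(Na_0.09Ca_0.91Al_1.91Si_2.09O_8) = 276.765 g/mol, so wt% Si = 58.698/276.765 × 100 = 21.21%.
M((Mg_0.43Fe_0.57)_3KAlSi_3O_10(OH)_2) = 471.187 g/mol, so wt% Si = 84.255/471.187 × 100 = 17.88%.
21.21 − 17.88 = 3.33 pp.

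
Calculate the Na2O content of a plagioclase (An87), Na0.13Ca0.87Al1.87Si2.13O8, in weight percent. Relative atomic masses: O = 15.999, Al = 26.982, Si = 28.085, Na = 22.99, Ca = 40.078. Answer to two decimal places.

1.46 wt%

Molar mass of Na0.13Ca0.87Al1.87Si2.13O8 = 0.13*22.99 + 0.87*40.078 + 1.87*26.982 + 2.13*28.085 + 8*15.999 = 276.126 g/mol.
Each formula unit contains 0.13 Na, equivalent to 0.13/2 = 0.0650 mol Na2O.
M(Na2O) = 2×22.99 + 1×15.999 = 61.979 g/mol.
Mass of Na2O per formula unit = 0.0650 × 61.979 = 4.029 g.
Na2O wt% = 4.029 / 276.126 × 100 = 1.46%.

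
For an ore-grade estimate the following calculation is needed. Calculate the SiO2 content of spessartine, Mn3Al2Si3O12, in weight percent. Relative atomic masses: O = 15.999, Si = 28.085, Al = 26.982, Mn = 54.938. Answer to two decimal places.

Formula mass = 495.021 g/mol.
3 Si → 3.0000 mol SiO2 per formula unit; M(SiO2) = 60.083, so SiO2 mass = 180.249 g.
180.249/495.021 × 100 = 36.41 wt%.

36.41 wt%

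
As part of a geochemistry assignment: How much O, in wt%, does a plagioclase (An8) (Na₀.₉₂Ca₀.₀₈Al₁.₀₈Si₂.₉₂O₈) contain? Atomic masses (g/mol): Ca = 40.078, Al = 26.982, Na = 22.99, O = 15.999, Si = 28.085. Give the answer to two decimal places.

48.57 wt%

M(Na₀.₉₂Ca₀.₀₈Al₁.₀₈Si₂.₉₂O₈) = 263.498 g/mol.
O contributes 8 × 15.999 = 127.992 g per mole.
127.992/263.498 = 0.4857 → 48.57%.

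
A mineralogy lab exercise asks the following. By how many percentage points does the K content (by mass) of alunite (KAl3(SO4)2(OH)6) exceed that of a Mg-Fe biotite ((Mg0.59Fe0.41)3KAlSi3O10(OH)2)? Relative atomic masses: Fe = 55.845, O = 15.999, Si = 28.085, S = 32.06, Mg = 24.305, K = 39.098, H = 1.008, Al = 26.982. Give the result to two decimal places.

M(KAl3(SO4)2(OH)6) = 414.198 g/mol, so wt% K = 39.098/414.198 × 100 = 9.44%.
M((Mg0.59Fe0.41)3KAlSi3O10(OH)2) = 456.048 g/mol, so wt% K = 39.098/456.048 × 100 = 8.57%.
9.44 − 8.57 = 0.87 pp.

0.87 percentage points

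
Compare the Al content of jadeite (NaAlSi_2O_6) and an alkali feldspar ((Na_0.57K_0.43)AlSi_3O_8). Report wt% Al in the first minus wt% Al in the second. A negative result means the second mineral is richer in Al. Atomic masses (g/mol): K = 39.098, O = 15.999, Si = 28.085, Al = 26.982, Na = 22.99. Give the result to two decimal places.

3.32 percentage points

M(NaAlSi_2O_6) = 202.136 g/mol, so wt% Al = 26.982/202.136 × 100 = 13.35%.
M((Na_0.57K_0.43)AlSi_3O_8) = 269.145 g/mol, so wt% Al = 26.982/269.145 × 100 = 10.03%.
13.35 − 10.03 = 3.32 pp.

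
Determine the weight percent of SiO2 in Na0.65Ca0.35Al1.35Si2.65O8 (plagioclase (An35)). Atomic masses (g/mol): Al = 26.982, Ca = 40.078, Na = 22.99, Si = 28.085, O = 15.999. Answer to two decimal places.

Molar mass of Na0.65Ca0.35Al1.35Si2.65O8 = 0.65*22.99 + 0.35*40.078 + 1.35*26.982 + 2.65*28.085 + 8*15.999 = 267.814 g/mol.
Each formula unit contains 2.65 Si, equivalent to 2.65/1 = 2.6500 mol SiO2.
M(SiO2) = 1×28.085 + 2×15.999 = 60.083 g/mol.
Mass of SiO2 per formula unit = 2.6500 × 60.083 = 159.220 g.
SiO2 wt% = 159.220 / 267.814 × 100 = 59.45%.

59.45 wt%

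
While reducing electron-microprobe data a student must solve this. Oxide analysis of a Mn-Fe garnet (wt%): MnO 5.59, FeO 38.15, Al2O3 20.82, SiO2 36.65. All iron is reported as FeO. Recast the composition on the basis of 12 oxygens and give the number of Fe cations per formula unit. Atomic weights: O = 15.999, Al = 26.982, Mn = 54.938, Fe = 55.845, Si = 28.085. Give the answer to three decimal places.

5.59 wt% MnO ÷ 70.937 g/mol = 0.07880 mol, giving 0.07880 Mn and 0.07880 O.
38.15 wt% FeO ÷ 71.844 g/mol = 0.53101 mol, giving 0.53101 Fe and 0.53101 O.
20.82 wt% Al2O3 ÷ 101.961 g/mol = 0.20420 mol, giving 0.40840 Al and 0.61260 O.
36.65 wt% SiO2 ÷ 60.083 g/mol = 0.60999 mol, giving 0.60999 Si and 1.21998 O.
Oxygen sums to 2.44239; scaling by 12/2.44239 = 4.91322 puts the formula on 12 O.
Fe: 0.53101 × 4.91322 = 2.609 atoms per formula unit.

2.609 Fe apfu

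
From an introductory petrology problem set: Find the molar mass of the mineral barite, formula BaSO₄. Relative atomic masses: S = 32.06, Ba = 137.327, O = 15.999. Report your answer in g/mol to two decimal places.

233.38 g/mol

M = 1·137.327 + 1·32.06 + 4·15.999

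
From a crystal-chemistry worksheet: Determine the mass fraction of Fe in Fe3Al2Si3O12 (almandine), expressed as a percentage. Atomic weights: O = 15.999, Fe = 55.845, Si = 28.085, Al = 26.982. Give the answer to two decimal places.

M(Fe3Al2Si3O12) = 497.742 g/mol.
Fe contributes 3 × 55.845 = 167.535 g per mole.
167.535/497.742 = 0.3366 → 33.66%.

33.66 weight percent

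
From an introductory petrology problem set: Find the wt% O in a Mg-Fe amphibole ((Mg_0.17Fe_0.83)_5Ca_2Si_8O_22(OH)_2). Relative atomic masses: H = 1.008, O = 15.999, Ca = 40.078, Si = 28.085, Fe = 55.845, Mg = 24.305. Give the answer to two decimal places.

40.71 wt%

M((Mg_0.17Fe_0.83)_5Ca_2Si_8O_22(OH)_2) = 943.244 g/mol.
O contributes 24 × 15.999 = 383.976 g per mole.
383.976/943.244 = 0.4071 → 40.71%.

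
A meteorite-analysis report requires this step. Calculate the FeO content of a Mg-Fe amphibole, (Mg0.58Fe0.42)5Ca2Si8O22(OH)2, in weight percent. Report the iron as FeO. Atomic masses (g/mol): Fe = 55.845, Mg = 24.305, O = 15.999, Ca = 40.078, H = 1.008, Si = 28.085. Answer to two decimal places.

Formula mass = 878.587 g/mol.
2.10 Fe → 2.1000 mol FeO per formula unit; M(FeO) = 71.844, so FeO mass = 150.872 g.
150.872/878.587 × 100 = 17.17 wt%.

17.17 wt%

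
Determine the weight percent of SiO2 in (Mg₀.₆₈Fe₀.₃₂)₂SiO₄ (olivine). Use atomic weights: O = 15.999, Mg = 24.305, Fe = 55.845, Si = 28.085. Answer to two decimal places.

37.35 wt%

Molar mass of (Mg₀.₆₈Fe₀.₃₂)₂SiO₄ = 1.36·24.305 + 0.64·55.845 + 1·28.085 + 4·15.999 = 160.877 g/mol.
Each formula unit contains 1 Si, equivalent to 1/1 = 1.0000 mol SiO2.
M(SiO2) = 1×28.085 + 2×15.999 = 60.083 g/mol.
Mass of SiO2 per formula unit = 1.0000 × 60.083 = 60.083 g.
SiO2 wt% = 60.083 / 160.877 × 100 = 37.35%.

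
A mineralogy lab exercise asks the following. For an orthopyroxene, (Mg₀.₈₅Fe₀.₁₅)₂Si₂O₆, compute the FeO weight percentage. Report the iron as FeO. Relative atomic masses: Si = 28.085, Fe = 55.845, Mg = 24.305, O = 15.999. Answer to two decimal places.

10.25 wt%

Molar mass of (Mg₀.₈₅Fe₀.₁₅)₂Si₂O₆ = 1.70·24.305 + 0.30·55.845 + 2·28.085 + 6·15.999 = 210.236 g/mol.
Each formula unit contains 0.30 Fe, equivalent to 0.30/1 = 0.3000 mol FeO.
M(FeO) = 1×55.845 + 1×15.999 = 71.844 g/mol.
Mass of FeO per formula unit = 0.3000 × 71.844 = 21.553 g.
FeO wt% = 21.553 / 210.236 × 100 = 10.25%.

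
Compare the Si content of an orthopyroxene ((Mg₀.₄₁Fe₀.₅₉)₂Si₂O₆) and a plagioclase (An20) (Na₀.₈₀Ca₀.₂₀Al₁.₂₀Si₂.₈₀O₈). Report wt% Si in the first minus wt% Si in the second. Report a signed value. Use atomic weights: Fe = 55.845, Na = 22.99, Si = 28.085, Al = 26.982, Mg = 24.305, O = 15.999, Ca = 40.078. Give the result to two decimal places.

First mineral: 56.170 g Si in 237.991 g formula = 23.60 wt% Si.
Second mineral: 78.638 g Si in 265.416 g formula = 29.63 wt% Si.
23.60% − 29.63% gives a difference of -6.03 percentage points.

-6.03 percentage points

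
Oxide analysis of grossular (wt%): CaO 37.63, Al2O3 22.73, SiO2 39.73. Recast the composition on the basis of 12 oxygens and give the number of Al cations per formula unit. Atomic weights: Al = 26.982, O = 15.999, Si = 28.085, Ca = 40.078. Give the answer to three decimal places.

2.010 Al apfu

37.63 wt% CaO ÷ 56.077 g/mol = 0.67104 mol, giving 0.67104 Ca and 0.67104 O.
22.73 wt% Al2O3 ÷ 101.961 g/mol = 0.22293 mol, giving 0.44586 Al and 0.66879 O.
39.73 wt% SiO2 ÷ 60.083 g/mol = 0.66125 mol, giving 0.66125 Si and 1.32250 O.
Oxygen sums to 2.66233; scaling by 12/2.66233 = 4.50733 puts the formula on 12 O.
Al: 0.44586 × 4.50733 = 2.010 atoms per formula unit.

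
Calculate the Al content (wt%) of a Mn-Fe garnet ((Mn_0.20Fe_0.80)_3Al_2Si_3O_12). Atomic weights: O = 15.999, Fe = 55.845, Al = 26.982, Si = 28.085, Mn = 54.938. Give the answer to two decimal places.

Molar mass of (Mn_0.20Fe_0.80)_3Al_2Si_3O_12: 0.60·54.938 + 2.40·55.845 + 2·26.982 + 3·28.085 + 12·15.999 = 497.198 g/mol.
Mass of Al per formula unit: 2 × 26.982 = 53.964 g.
Weight fraction Al = 53.964 / 497.198 = 0.1085.

10.85 wt%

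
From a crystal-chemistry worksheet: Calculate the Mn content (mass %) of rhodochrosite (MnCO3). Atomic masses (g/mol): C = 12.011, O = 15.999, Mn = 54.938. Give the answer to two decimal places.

47.79 mass %

Molar mass of MnCO3: 1*54.938 + 1*12.011 + 3*15.999 = 114.946 g/mol.
Mass of Mn per formula unit: 1 × 54.938 = 54.938 g.
Weight fraction Mn = 54.938 / 114.946 = 0.4779.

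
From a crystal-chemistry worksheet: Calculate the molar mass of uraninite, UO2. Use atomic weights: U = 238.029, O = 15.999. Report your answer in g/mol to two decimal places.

270.03 g/mol

M = 1×238.029 + 2×15.999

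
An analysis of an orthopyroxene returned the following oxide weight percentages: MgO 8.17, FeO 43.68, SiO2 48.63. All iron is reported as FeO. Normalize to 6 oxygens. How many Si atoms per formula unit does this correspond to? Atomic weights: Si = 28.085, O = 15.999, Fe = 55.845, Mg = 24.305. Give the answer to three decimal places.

1.999 Si apfu

MgO (M=40.304): mol = 0.20271; Mg = 0.20271, O = 0.20271.
FeO (M=71.844): mol = 0.60798; Fe = 0.60798, O = 0.60798.
SiO2 (M=60.083): mol = 0.80938; Si = 0.80938, O = 1.61876.
ΣO = 2.42945; factor = 6/ΣO = 2.46969.
Si apfu = 0.80938 × 2.46969 = 1.999.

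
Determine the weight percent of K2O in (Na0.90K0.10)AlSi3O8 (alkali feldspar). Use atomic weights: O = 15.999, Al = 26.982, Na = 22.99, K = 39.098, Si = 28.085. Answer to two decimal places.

Formula mass = 263.830 g/mol.
0.10 K → 0.0500 mol K2O per formula unit; M(K2O) = 94.195, so K2O mass = 4.710 g.
4.710/263.830 × 100 = 1.79 wt%.

1.79 wt%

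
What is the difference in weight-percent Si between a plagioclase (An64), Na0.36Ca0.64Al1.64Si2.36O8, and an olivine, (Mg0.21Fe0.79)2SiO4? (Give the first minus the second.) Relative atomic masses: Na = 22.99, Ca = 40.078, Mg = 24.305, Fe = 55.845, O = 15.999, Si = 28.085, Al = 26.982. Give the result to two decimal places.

First mineral: 66.281 g Si in 272.449 g formula = 24.33 wt% Si.
Second mineral: 28.085 g Si in 190.524 g formula = 14.74 wt% Si.
24.33% − 14.74% gives a difference of 9.59 percentage points.

9.59 percentage points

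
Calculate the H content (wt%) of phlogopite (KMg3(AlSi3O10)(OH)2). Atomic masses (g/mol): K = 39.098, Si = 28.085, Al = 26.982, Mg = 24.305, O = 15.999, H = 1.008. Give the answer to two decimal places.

Molar mass of KMg3(AlSi3O10)(OH)2: 1·39.098 + 3·24.305 + 1·26.982 + 3·28.085 + 12·15.999 + 2·1.008 = 417.254 g/mol.
Mass of H per formula unit: 2 × 1.008 = 2.016 g.
Weight fraction H = 2.016 / 417.254 = 0.0048.

0.48 wt%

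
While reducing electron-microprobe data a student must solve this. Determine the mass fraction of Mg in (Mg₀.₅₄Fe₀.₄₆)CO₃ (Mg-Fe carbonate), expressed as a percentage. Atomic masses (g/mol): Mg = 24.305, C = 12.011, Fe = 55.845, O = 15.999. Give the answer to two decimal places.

Formula mass = 0.54·24.305 + 0.46·55.845 + 1·12.011 + 3·15.999 = 98.821 g/mol, of which 13.125 g is Mg.
So Mg makes up 13.125/98.821 = 0.1328 of the mass, i.e. 13.28%.

13.28 weight percent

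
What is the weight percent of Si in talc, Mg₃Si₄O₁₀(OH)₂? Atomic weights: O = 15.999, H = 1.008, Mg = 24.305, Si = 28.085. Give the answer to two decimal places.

29.62 wt%

Molar mass of Mg₃Si₄O₁₀(OH)₂: 3*24.305 + 4*28.085 + 12*15.999 + 2*1.008 = 379.259 g/mol.
Mass of Si per formula unit: 4 × 28.085 = 112.340 g.
Weight fraction Si = 112.340 / 379.259 = 0.2962.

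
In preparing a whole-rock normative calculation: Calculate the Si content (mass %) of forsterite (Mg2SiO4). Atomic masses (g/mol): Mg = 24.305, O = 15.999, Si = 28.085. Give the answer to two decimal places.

Molar mass of Mg2SiO4: 2·24.305 + 1·28.085 + 4·15.999 = 140.691 g/mol.
Mass of Si per formula unit: 1 × 28.085 = 28.085 g.
Weight fraction Si = 28.085 / 140.691 = 0.1996.

19.96 mass %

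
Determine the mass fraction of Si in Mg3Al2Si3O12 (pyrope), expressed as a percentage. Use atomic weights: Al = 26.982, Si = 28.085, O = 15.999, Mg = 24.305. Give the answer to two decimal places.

20.90 wt%

M(Mg3Al2Si3O12) = 403.122 g/mol.
Si contributes 3 × 28.085 = 84.255 g per mole.
84.255/403.122 = 0.2090 → 20.90%.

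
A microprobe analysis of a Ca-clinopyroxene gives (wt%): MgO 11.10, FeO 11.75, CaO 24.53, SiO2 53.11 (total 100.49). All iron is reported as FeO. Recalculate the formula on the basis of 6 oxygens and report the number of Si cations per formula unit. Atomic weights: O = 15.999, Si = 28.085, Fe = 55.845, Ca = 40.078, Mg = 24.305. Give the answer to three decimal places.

2.006 Si apfu

MgO (M=40.304): mol = 0.27541; Mg = 0.27541, O = 0.27541.
FeO (M=71.844): mol = 0.16355; Fe = 0.16355, O = 0.16355.
CaO (M=56.077): mol = 0.43743; Ca = 0.43743, O = 0.43743.
SiO2 (M=60.083): mol = 0.88394; Si = 0.88394, O = 1.76788.
ΣO = 2.64427; factor = 6/ΣO = 2.26906.
Si apfu = 0.88394 × 2.26906 = 2.006.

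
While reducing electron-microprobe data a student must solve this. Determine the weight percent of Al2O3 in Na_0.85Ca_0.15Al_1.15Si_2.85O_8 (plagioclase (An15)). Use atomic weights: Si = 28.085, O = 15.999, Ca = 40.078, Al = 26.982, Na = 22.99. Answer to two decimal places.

M(Na_0.85Ca_0.15Al_1.15Si_2.85O_8) = 264.617 g/mol; M(Al2O3) = 101.961 g/mol.
Moles Al2O3 per formula unit = 1.15 Al ÷ 2 = 0.5750.
Al2O3 fraction = (0.5750 × 101.961) / 264.617 = 58.628/264.617 = 0.2216.

22.16 wt%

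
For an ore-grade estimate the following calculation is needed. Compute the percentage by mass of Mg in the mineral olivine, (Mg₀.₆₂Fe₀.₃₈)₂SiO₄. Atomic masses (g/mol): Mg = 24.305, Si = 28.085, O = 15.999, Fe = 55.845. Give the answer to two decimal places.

18.30 weight percent

Formula mass = 1.24×24.305 + 0.76×55.845 + 1×28.085 + 4×15.999 = 164.661 g/mol, of which 30.138 g is Mg.
So Mg makes up 30.138/164.661 = 0.1830 of the mass, i.e. 18.30%.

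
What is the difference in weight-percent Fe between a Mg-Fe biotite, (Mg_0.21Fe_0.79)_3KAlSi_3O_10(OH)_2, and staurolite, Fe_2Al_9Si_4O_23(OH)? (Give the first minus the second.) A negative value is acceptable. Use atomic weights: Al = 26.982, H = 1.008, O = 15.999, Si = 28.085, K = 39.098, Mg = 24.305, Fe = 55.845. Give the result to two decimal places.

First mineral: 132.353 g Fe in 492.004 g formula = 26.90 wt% Fe.
Second mineral: 111.690 g Fe in 851.852 g formula = 13.11 wt% Fe.
26.90% − 13.11% gives a difference of 13.79 percentage points.

13.79 percentage points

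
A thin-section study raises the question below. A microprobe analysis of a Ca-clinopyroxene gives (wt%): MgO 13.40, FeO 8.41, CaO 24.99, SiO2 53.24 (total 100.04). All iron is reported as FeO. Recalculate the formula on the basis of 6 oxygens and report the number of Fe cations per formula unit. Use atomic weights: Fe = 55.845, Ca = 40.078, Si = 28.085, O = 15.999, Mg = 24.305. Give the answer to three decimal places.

13.40 wt% MgO ÷ 40.304 g/mol = 0.33247 mol, giving 0.33247 Mg and 0.33247 O.
8.41 wt% FeO ÷ 71.844 g/mol = 0.11706 mol, giving 0.11706 Fe and 0.11706 O.
24.99 wt% CaO ÷ 56.077 g/mol = 0.44564 mol, giving 0.44564 Ca and 0.44564 O.
53.24 wt% SiO2 ÷ 60.083 g/mol = 0.88611 mol, giving 0.88611 Si and 1.77222 O.
Oxygen sums to 2.66739; scaling by 6/2.66739 = 2.24939 puts the formula on 6 O.
Fe: 0.11706 × 2.24939 = 0.263 atoms per formula unit.

0.263 Fe apfu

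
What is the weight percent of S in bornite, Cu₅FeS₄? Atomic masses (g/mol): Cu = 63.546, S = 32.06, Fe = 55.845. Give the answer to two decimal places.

Molar mass of Cu₅FeS₄: 5×63.546 + 1×55.845 + 4×32.06 = 501.815 g/mol.
Mass of S per formula unit: 4 × 32.06 = 128.240 g.
Weight fraction S = 128.240 / 501.815 = 0.2556.

25.56 wt%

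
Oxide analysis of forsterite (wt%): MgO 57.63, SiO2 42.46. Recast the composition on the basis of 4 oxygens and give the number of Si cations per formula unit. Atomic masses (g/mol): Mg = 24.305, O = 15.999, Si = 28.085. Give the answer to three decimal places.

57.63 wt% MgO ÷ 40.304 g/mol = 1.42988 mol, giving 1.42988 Mg and 1.42988 O.
42.46 wt% SiO2 ÷ 60.083 g/mol = 0.70669 mol, giving 0.70669 Si and 1.41338 O.
Oxygen sums to 2.84326; scaling by 4/2.84326 = 1.40684 puts the formula on 4 O.
Si: 0.70669 × 1.40684 = 0.994 atoms per formula unit.

0.994 Si apfu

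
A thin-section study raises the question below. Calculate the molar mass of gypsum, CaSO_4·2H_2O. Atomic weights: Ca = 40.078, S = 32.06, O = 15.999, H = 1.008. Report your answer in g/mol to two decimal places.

172.16 g/mol

The formula mass is the sum 1*40.078 + 1*32.06 + 6*15.999 + 4*1.008.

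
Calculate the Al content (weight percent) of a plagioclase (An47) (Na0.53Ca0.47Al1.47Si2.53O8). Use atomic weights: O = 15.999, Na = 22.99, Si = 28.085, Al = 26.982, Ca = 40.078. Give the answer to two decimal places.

Formula mass = 0.53*22.99 + 0.47*40.078 + 1.47*26.982 + 2.53*28.085 + 8*15.999 = 269.732 g/mol, of which 39.664 g is Al.
So Al makes up 39.664/269.732 = 0.1470 of the mass, i.e. 14.70%.

14.70 weight percent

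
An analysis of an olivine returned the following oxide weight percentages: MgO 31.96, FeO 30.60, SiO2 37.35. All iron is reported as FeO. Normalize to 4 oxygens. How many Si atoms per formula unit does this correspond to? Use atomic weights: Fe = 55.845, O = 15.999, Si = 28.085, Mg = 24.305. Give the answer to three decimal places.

1.010 Si apfu

MgO (M=40.304): mol = 0.79297; Mg = 0.79297, O = 0.79297.
FeO (M=71.844): mol = 0.42592; Fe = 0.42592, O = 0.42592.
SiO2 (M=60.083): mol = 0.62164; Si = 0.62164, O = 1.24328.
ΣO = 2.46217; factor = 4/ΣO = 1.62458.
Si apfu = 0.62164 × 1.62458 = 1.010.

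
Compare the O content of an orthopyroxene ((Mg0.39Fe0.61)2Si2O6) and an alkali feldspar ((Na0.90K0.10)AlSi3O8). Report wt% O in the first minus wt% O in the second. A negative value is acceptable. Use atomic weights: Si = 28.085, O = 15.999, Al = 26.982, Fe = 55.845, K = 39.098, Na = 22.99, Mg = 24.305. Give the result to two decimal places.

O in (Mg0.39Fe0.61)2Si2O6: molar mass 239.253 g/mol; 6×15.999 = 95.994 g → 40.12 wt%.
O in (Na0.90K0.10)AlSi3O8: molar mass 263.830 g/mol; 8×15.999 = 127.992 g → 48.51 wt%.
Difference = 40.12 − 48.51 = -8.39 percentage points.

-8.39 percentage points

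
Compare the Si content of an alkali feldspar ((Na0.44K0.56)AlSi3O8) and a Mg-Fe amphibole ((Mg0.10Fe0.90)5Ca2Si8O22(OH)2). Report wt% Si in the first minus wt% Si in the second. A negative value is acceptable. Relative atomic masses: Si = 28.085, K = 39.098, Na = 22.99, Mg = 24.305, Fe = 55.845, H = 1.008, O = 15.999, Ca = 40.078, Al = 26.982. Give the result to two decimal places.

7.52 percentage points

First mineral: 84.255 g Si in 271.239 g formula = 31.06 wt% Si.
Second mineral: 224.680 g Si in 954.283 g formula = 23.54 wt% Si.
31.06% − 23.54% gives a difference of 7.52 percentage points.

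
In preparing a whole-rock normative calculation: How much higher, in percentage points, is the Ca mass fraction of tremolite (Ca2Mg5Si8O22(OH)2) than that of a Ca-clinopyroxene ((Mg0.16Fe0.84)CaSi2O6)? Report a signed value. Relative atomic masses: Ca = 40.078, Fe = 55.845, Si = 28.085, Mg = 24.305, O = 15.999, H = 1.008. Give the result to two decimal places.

-6.62 percentage points

M(Ca2Mg5Si8O22(OH)2) = 812.353 g/mol, so wt% Ca = 80.156/812.353 × 100 = 9.87%.
M((Mg0.16Fe0.84)CaSi2O6) = 243.041 g/mol, so wt% Ca = 40.078/243.041 × 100 = 16.49%.
9.87 − 16.49 = -6.62 pp.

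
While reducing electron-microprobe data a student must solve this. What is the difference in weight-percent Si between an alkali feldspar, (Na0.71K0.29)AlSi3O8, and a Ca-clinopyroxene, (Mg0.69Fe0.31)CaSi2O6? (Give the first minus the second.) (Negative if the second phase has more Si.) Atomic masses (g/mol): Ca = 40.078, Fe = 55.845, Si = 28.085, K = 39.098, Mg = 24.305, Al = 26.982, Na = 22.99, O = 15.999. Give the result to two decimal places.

6.75 percentage points

Si in (Na0.71K0.29)AlSi3O8: molar mass 266.890 g/mol; 3×28.085 = 84.255 g → 31.57 wt%.
Si in (Mg0.69Fe0.31)CaSi2O6: molar mass 226.324 g/mol; 2×28.085 = 56.170 g → 24.82 wt%.
Difference = 31.57 − 24.82 = 6.75 percentage points.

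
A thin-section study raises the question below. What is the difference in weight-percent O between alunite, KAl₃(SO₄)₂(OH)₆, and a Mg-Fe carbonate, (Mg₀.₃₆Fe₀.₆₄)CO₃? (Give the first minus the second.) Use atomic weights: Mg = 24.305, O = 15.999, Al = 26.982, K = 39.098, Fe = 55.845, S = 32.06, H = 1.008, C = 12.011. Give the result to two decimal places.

8.15 percentage points

First mineral: 223.986 g O in 414.198 g formula = 54.08 wt% O.
Second mineral: 47.997 g O in 104.499 g formula = 45.93 wt% O.
54.08% − 45.93% gives a difference of 8.15 percentage points.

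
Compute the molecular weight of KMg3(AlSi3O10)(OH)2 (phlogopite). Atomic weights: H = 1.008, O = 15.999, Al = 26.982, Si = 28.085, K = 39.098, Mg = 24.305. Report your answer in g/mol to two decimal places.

The formula mass is the sum 1*39.098 + 3*24.305 + 1*26.982 + 3*28.085 + 12*15.999 + 2*1.008.

417.25 g/mol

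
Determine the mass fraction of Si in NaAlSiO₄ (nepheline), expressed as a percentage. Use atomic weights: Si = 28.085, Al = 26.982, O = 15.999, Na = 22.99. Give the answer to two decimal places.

19.77 weight percent

Molar mass of NaAlSiO₄: 1·22.99 + 1·26.982 + 1·28.085 + 4·15.999 = 142.053 g/mol.
Mass of Si per formula unit: 1 × 28.085 = 28.085 g.
Weight fraction Si = 28.085 / 142.053 = 0.1977.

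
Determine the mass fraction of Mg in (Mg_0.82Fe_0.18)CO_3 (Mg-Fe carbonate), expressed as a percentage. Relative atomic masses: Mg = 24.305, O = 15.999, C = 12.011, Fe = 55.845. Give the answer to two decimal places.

22.15 mass %

Formula mass = 0.82×24.305 + 0.18×55.845 + 1×12.011 + 3×15.999 = 89.990 g/mol, of which 19.930 g is Mg.
So Mg makes up 19.930/89.990 = 0.2215 of the mass, i.e. 22.15%.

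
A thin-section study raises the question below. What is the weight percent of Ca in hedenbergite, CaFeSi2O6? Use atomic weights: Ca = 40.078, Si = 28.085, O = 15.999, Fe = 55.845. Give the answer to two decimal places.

16.15 weight percent

Formula mass = 1·40.078 + 1·55.845 + 2·28.085 + 6·15.999 = 248.087 g/mol, of which 40.078 g is Ca.
So Ca makes up 40.078/248.087 = 0.1615 of the mass, i.e. 16.15%.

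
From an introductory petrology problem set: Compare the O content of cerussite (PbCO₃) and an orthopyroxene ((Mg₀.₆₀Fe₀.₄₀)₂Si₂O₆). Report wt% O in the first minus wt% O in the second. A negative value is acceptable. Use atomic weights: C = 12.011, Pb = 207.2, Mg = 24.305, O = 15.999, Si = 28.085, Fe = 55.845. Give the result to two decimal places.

-24.51 percentage points

M(PbCO₃) = 267.208 g/mol, so wt% O = 47.997/267.208 × 100 = 17.96%.
M((Mg₀.₆₀Fe₀.₄₀)₂Si₂O₆) = 226.006 g/mol, so wt% O = 95.994/226.006 × 100 = 42.47%.
17.96 − 42.47 = -24.51 pp.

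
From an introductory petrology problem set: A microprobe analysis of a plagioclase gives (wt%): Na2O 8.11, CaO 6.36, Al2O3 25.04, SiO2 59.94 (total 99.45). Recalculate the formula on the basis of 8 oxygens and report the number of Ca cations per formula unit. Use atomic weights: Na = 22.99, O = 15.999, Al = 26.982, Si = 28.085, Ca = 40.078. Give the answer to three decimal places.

8.11 wt% Na2O ÷ 61.979 g/mol = 0.13085 mol, giving 0.26170 Na and 0.13085 O.
6.36 wt% CaO ÷ 56.077 g/mol = 0.11342 mol, giving 0.11342 Ca and 0.11342 O.
25.04 wt% Al2O3 ÷ 101.961 g/mol = 0.24558 mol, giving 0.49116 Al and 0.73674 O.
59.94 wt% SiO2 ÷ 60.083 g/mol = 0.99762 mol, giving 0.99762 Si and 1.99524 O.
Oxygen sums to 2.97625; scaling by 8/2.97625 = 2.68795 puts the formula on 8 O.
Ca: 0.11342 × 2.68795 = 0.305 atoms per formula unit.

0.305 Ca apfu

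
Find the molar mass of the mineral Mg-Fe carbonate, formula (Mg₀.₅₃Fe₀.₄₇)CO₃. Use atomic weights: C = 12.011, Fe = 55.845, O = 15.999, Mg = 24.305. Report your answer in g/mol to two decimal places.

99.14 g/mol

M = 0.53·24.305 + 0.47·55.845 + 1·12.011 + 3·15.999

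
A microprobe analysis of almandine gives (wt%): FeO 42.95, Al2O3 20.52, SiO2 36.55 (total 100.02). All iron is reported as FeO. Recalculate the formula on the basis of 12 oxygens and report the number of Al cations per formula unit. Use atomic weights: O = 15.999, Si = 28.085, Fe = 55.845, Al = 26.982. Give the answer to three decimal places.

1.997 Al apfu

42.95 wt% FeO ÷ 71.844 g/mol = 0.59782 mol, giving 0.59782 Fe and 0.59782 O.
20.52 wt% Al2O3 ÷ 101.961 g/mol = 0.20125 mol, giving 0.40250 Al and 0.60375 O.
36.55 wt% SiO2 ÷ 60.083 g/mol = 0.60833 mol, giving 0.60833 Si and 1.21666 O.
Oxygen sums to 2.41823; scaling by 12/2.41823 = 4.96231 puts the formula on 12 O.
Al: 0.40250 × 4.96231 = 1.997 atoms per formula unit.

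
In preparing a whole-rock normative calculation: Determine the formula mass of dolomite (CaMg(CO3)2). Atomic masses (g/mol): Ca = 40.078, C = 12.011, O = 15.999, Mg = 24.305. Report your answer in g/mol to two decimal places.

184.40 g/mol

The formula mass is the sum 1*40.078 + 1*24.305 + 2*12.011 + 6*15.999.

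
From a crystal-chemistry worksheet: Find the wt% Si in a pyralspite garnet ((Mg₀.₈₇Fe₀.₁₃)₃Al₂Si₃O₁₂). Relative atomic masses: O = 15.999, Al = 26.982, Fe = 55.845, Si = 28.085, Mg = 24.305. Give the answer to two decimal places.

M((Mg₀.₈₇Fe₀.₁₃)₃Al₂Si₃O₁₂) = 415.423 g/mol.
Si contributes 3 × 28.085 = 84.255 g per mole.
84.255/415.423 = 0.2028 → 20.28%.

20.28 mass %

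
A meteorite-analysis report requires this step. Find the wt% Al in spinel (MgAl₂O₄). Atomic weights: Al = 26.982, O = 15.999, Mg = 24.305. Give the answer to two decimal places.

37.93 weight percent

Formula mass = 1*24.305 + 2*26.982 + 4*15.999 = 142.265 g/mol, of which 53.964 g is Al.
So Al makes up 53.964/142.265 = 0.3793 of the mass, i.e. 37.93%.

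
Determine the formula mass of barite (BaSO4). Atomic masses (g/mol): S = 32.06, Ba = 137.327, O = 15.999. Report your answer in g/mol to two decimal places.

233.38 g/mol

The formula mass is the sum 1·137.327 + 1·32.06 + 4·15.999.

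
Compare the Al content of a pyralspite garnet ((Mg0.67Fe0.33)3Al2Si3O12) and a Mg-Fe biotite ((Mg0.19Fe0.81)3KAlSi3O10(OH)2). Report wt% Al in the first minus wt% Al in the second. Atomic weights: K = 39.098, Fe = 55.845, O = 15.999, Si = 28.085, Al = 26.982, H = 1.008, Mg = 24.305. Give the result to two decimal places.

Al in (Mg0.67Fe0.33)3Al2Si3O12: molar mass 434.347 g/mol; 2×26.982 = 53.964 g → 12.42 wt%.
Al in (Mg0.19Fe0.81)3KAlSi3O10(OH)2: molar mass 493.896 g/mol; 1×26.982 = 26.982 g → 5.46 wt%.
Difference = 12.42 − 5.46 = 6.96 percentage points.

6.96 percentage points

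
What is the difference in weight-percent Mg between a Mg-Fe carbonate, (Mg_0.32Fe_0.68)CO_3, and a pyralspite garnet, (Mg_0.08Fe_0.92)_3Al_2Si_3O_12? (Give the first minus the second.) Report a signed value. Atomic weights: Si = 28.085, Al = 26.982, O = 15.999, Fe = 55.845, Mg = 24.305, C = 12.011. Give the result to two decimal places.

6.16 percentage points

Mg in (Mg_0.32Fe_0.68)CO_3: molar mass 105.760 g/mol; 0.32×24.305 = 7.778 g → 7.35 wt%.
Mg in (Mg_0.08Fe_0.92)_3Al_2Si_3O_12: molar mass 490.172 g/mol; 0.24×24.305 = 5.833 g → 1.19 wt%.
Difference = 7.35 − 1.19 = 6.16 percentage points.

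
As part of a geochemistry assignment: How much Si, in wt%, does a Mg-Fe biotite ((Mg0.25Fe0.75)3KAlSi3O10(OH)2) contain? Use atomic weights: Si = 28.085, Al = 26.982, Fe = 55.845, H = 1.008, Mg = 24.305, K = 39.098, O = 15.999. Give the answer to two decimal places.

17.26 wt%

Molar mass of (Mg0.25Fe0.75)3KAlSi3O10(OH)2: 0.75*24.305 + 2.25*55.845 + 1*39.098 + 1*26.982 + 3*28.085 + 12*15.999 + 2*1.008 = 488.219 g/mol.
Mass of Si per formula unit: 3 × 28.085 = 84.255 g.
Weight fraction Si = 84.255 / 488.219 = 0.1726.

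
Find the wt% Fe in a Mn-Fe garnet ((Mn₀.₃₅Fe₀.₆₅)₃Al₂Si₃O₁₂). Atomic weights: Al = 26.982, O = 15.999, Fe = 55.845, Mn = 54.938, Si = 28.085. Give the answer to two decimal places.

21.92 wt%

M((Mn₀.₃₅Fe₀.₆₅)₃Al₂Si₃O₁₂) = 496.790 g/mol.
Fe contributes 1.95 × 55.845 = 108.898 g per mole.
108.898/496.790 = 0.2192 → 21.92%.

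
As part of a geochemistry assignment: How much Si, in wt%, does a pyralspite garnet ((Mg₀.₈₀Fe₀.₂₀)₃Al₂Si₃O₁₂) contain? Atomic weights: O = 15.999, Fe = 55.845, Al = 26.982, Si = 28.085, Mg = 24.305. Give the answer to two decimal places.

Formula mass = 2.40*24.305 + 0.60*55.845 + 2*26.982 + 3*28.085 + 12*15.999 = 422.046 g/mol, of which 84.255 g is Si.
So Si makes up 84.255/422.046 = 0.1996 of the mass, i.e. 19.96%.

19.96 wt%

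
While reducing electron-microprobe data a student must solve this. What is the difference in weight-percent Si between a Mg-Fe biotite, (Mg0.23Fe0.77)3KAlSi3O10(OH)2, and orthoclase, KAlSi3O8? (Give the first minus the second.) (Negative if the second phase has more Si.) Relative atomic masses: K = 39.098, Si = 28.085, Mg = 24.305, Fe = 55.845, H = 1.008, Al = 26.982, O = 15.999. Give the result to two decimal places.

-13.08 percentage points

M((Mg0.23Fe0.77)3KAlSi3O10(OH)2) = 490.111 g/mol, so wt% Si = 84.255/490.111 × 100 = 17.19%.
M(KAlSi3O8) = 278.327 g/mol, so wt% Si = 84.255/278.327 × 100 = 30.27%.
17.19 − 30.27 = -13.08 pp.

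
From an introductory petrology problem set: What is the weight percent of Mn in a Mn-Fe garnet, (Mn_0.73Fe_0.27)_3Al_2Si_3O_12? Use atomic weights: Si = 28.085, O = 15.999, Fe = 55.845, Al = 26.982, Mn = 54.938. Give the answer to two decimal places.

M((Mn_0.73Fe_0.27)_3Al_2Si_3O_12) = 495.756 g/mol.
Mn contributes 2.19 × 54.938 = 120.314 g per mole.
120.314/495.756 = 0.2427 → 24.27%.

24.27 mass %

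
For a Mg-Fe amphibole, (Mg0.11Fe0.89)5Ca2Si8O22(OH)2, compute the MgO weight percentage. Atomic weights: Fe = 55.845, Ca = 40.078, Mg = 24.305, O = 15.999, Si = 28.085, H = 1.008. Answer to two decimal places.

2.33 wt%

M((Mg0.11Fe0.89)5Ca2Si8O22(OH)2) = 952.706 g/mol; M(MgO) = 40.304 g/mol.
Moles MgO per formula unit = 0.55 Mg ÷ 1 = 0.5500.
MgO fraction = (0.5500 × 40.304) / 952.706 = 22.167/952.706 = 0.0233.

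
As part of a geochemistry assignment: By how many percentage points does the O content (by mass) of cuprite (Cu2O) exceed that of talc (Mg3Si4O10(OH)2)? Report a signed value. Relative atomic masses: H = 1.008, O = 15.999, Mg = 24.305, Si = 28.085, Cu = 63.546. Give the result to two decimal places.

First mineral: 15.999 g O in 143.091 g formula = 11.18 wt% O.
Second mineral: 191.988 g O in 379.259 g formula = 50.62 wt% O.
11.18% − 50.62% gives a difference of -39.44 percentage points.

-39.44 percentage points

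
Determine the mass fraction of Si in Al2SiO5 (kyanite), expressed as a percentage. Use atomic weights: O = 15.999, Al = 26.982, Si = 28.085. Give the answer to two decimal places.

Molar mass of Al2SiO5: 2*26.982 + 1*28.085 + 5*15.999 = 162.044 g/mol.
Mass of Si per formula unit: 1 × 28.085 = 28.085 g.
Weight fraction Si = 28.085 / 162.044 = 0.1733.

17.33 wt%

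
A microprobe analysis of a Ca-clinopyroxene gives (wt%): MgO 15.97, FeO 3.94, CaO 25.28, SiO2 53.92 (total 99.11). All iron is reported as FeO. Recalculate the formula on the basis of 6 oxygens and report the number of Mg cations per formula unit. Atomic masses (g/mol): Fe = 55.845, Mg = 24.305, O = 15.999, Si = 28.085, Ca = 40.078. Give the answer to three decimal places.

0.882 Mg apfu

MgO: 15.97/40.304 = 0.39624 mol → 0.39624 mol Mg, 0.39624 mol O.
FeO: 3.94/71.844 = 0.05484 mol → 0.05484 mol Fe, 0.05484 mol O.
CaO: 25.28/56.077 = 0.45081 mol → 0.45081 mol Ca, 0.45081 mol O.
SiO2: 53.92/60.083 = 0.89743 mol → 0.89743 mol Si, 1.79486 mol O.
Total oxygen = 2.69675 mol. Normalization factor = 6/2.69675 = 2.22490.
Mg per 6 O = 0.39624 × 2.22490 = 0.882.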